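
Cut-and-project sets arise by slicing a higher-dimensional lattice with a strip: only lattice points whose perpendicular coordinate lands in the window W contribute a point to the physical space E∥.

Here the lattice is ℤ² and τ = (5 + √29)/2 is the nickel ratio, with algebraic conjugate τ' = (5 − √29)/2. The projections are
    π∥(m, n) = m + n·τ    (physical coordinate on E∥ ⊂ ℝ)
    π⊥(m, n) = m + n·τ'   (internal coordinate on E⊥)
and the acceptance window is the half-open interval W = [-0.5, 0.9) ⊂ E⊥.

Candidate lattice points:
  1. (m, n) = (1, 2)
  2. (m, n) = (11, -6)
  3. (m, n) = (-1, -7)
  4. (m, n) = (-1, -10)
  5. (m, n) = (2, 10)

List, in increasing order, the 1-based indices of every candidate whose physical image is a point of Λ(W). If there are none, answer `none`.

Compute τ' = (5−√29)/2 = -0.192582, so π⊥(m,n) = m -0.192582·n.
#1 (1,2): internal coord 1 + (2)·τ' = +0.614835; +0.614835 ∈ [-0.5, 0.9) → IN Λ
#2 (11,-6): internal coord 11 + (-6)·τ' = +12.155494; +12.155494 ∉ [-0.5, 0.9) → out
#3 (-1,-7): internal coord -1 + (-7)·τ' = +0.348077; +0.348077 ∈ [-0.5, 0.9) → IN Λ
#4 (-1,-10): internal coord -1 + (-10)·τ' = +0.925824; +0.925824 ∉ [-0.5, 0.9) → out
#5 (2,10): internal coord 2 + (10)·τ' = +0.074176; +0.074176 ∈ [-0.5, 0.9) → IN Λ

1, 3, 5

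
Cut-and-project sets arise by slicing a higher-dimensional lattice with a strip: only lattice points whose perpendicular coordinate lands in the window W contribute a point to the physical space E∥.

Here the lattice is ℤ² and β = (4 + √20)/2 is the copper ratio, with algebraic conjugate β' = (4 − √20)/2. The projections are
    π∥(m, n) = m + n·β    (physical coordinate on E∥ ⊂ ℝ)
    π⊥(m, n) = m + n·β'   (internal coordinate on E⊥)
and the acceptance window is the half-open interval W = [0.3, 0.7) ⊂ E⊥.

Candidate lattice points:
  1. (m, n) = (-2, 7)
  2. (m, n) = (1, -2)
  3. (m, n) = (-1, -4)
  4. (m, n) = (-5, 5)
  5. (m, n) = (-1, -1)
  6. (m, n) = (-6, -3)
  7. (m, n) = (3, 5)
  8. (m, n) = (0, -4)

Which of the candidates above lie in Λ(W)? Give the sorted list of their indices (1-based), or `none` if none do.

none

β' = (4−√20)/2 ≈ -0.2361.
[1] lift (-2,7): star map gives -3.6525; window check 0.3 ≤ -3.6525 < 0.7 is false → out
[2] lift (1,-2): star map gives 1.4721; window check 0.3 ≤ 1.4721 < 0.7 is false → out
[3] lift (-1,-4): star map gives -0.0557; window check 0.3 ≤ -0.0557 < 0.7 is false → out
[4] lift (-5,5): star map gives -6.1803; window check 0.3 ≤ -6.1803 < 0.7 is false → out
[5] lift (-1,-1): star map gives -0.7639; window check 0.3 ≤ -0.7639 < 0.7 is false → out
[6] lift (-6,-3): star map gives -5.2918; window check 0.3 ≤ -5.2918 < 0.7 is false → out
[7] lift (3,5): star map gives 1.8197; window check 0.3 ≤ 1.8197 < 0.7 is false → out
[8] lift (0,-4): star map gives 0.9443; window check 0.3 ≤ 0.9443 < 0.7 is false → out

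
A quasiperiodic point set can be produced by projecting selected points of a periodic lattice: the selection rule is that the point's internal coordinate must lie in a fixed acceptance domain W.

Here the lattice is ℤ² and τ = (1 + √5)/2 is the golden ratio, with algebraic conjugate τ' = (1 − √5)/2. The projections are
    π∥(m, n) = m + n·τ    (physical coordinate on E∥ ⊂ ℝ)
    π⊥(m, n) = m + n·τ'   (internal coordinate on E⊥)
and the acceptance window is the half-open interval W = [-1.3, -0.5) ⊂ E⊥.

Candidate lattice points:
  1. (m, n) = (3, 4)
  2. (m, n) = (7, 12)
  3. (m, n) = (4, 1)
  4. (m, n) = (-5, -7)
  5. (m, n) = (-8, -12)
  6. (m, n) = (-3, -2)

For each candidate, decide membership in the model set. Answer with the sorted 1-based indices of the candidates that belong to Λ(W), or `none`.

τ' = (1−√5)/2 ≈ -0.6180.
candidate 1: (m,n)=(3,4) → π∥ = 3+4·τ ≈ 9.4721, π⊥ = 3+4·τ' ≈ 0.5279 ∉ [-1.3, -0.5) ⇒ out
candidate 2: (m,n)=(7,12) → π∥ = 7+12·τ ≈ 26.4164, π⊥ = 7+12·τ' ≈ -0.4164 ∉ [-1.3, -0.5) ⇒ out
candidate 3: (m,n)=(4,1) → π∥ = 4+1·τ ≈ 5.6180, π⊥ = 4+1·τ' ≈ 3.3820 ∉ [-1.3, -0.5) ⇒ out
candidate 4: (m,n)=(-5,-7) → π∥ = -5-7·τ ≈ -16.3262, π⊥ = -5-7·τ' ≈ -0.6738 ∈ [-1.3, -0.5) ⇒ IN Λ
candidate 5: (m,n)=(-8,-12) → π∥ = -8-12·τ ≈ -27.4164, π⊥ = -8-12·τ' ≈ -0.5836 ∈ [-1.3, -0.5) ⇒ IN Λ
candidate 6: (m,n)=(-3,-2) → π∥ = -3-2·τ ≈ -6.2361, π⊥ = -3-2·τ' ≈ -1.7639 ∉ [-1.3, -0.5) ⇒ out

4, 5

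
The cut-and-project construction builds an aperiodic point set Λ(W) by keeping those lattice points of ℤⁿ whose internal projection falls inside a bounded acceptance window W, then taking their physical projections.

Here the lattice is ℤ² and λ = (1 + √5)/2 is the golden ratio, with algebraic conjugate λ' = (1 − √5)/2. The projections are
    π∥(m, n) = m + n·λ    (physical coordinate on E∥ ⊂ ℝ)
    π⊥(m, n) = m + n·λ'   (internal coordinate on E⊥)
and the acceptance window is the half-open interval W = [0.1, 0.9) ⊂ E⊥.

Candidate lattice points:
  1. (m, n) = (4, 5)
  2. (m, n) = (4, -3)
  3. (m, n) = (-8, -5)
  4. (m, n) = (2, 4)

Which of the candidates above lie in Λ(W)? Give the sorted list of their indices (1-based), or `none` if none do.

none

Compute λ' = (1−√5)/2 = -0.6180, so π⊥(m,n) = m -0.6180·n.
#1 (4,5): internal coord 4 + (5)·λ' = +0.9098; +0.9098 ∉ [0.1, 0.9) → out
#2 (4,-3): internal coord 4 + (-3)·λ' = +5.8541; +5.8541 ∉ [0.1, 0.9) → out
#3 (-8,-5): internal coord -8 + (-5)·λ' = -4.9098; -4.9098 ∉ [0.1, 0.9) → out
#4 (2,4): internal coord 2 + (4)·λ' = -0.4721; -0.4721 ∉ [0.1, 0.9) → out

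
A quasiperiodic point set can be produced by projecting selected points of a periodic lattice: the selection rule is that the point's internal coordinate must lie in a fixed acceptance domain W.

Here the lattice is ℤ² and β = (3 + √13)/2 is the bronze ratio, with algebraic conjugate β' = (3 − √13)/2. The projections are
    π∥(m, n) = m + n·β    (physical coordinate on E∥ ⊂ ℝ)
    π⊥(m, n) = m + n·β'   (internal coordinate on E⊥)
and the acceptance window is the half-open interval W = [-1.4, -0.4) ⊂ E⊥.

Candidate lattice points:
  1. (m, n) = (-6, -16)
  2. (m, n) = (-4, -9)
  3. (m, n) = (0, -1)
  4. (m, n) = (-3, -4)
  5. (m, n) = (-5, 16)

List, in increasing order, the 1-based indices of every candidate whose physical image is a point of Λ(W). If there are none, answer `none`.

1, 2

Numerically β ≈ 3.3028 and β' = −1/β ≈ -0.3028.
#1 (-6,-16): internal coord -6 + (-16)·β' = -1.1556; -1.1556 ∈ [-1.4, -0.4) → IN Λ
#2 (-4,-9): internal coord -4 + (-9)·β' = -1.2750; -1.2750 ∈ [-1.4, -0.4) → IN Λ
#3 (0,-1): internal coord 0 + (-1)·β' = +0.3028; +0.3028 ∉ [-1.4, -0.4) → out
#4 (-3,-4): internal coord -3 + (-4)·β' = -1.7889; -1.7889 ∉ [-1.4, -0.4) → out
#5 (-5,16): internal coord -5 + (16)·β' = -9.8444; -9.8444 ∉ [-1.4, -0.4) → out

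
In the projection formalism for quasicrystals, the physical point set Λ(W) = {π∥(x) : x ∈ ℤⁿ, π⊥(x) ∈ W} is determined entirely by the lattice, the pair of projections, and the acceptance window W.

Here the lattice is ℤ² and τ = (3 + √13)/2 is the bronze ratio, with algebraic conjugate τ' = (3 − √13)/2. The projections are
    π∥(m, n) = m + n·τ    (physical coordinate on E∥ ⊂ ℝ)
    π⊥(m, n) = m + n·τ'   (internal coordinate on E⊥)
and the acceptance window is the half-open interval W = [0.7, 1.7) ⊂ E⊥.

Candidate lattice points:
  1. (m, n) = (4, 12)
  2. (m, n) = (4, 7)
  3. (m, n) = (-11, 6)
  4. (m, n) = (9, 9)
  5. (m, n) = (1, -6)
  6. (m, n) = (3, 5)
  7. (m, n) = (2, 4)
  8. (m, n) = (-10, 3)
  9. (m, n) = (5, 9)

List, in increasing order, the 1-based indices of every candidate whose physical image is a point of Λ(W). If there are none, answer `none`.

6, 7

Compute τ' = (3−√13)/2 = -0.3028, so π⊥(m,n) = m -0.3028·n.
candidate 1: (m,n)=(4,12) → π∥ = 4+12·τ ≈ 43.6333, π⊥ = 4+12·τ' ≈ 0.3667 ∉ [0.7, 1.7) ⇒ out
candidate 2: (m,n)=(4,7) → π∥ = 4+7·τ ≈ 27.1194, π⊥ = 4+7·τ' ≈ 1.8806 ∉ [0.7, 1.7) ⇒ out
candidate 3: (m,n)=(-11,6) → π∥ = -11+6·τ ≈ 8.8167, π⊥ = -11+6·τ' ≈ -12.8167 ∉ [0.7, 1.7) ⇒ out
candidate 4: (m,n)=(9,9) → π∥ = 9+9·τ ≈ 38.7250, π⊥ = 9+9·τ' ≈ 6.2750 ∉ [0.7, 1.7) ⇒ out
candidate 5: (m,n)=(1,-6) → π∥ = 1-6·τ ≈ -18.8167, π⊥ = 1-6·τ' ≈ 2.8167 ∉ [0.7, 1.7) ⇒ out
candidate 6: (m,n)=(3,5) → π∥ = 3+5·τ ≈ 19.5139, π⊥ = 3+5·τ' ≈ 1.4861 ∈ [0.7, 1.7) ⇒ IN Λ
candidate 7: (m,n)=(2,4) → π∥ = 2+4·τ ≈ 15.2111, π⊥ = 2+4·τ' ≈ 0.7889 ∈ [0.7, 1.7) ⇒ IN Λ
candidate 8: (m,n)=(-10,3) → π∥ = -10+3·τ ≈ -0.0917, π⊥ = -10+3·τ' ≈ -10.9083 ∉ [0.7, 1.7) ⇒ out
candidate 9: (m,n)=(5,9) → π∥ = 5+9·τ ≈ 34.7250, π⊥ = 5+9·τ' ≈ 2.2750 ∉ [0.7, 1.7) ⇒ out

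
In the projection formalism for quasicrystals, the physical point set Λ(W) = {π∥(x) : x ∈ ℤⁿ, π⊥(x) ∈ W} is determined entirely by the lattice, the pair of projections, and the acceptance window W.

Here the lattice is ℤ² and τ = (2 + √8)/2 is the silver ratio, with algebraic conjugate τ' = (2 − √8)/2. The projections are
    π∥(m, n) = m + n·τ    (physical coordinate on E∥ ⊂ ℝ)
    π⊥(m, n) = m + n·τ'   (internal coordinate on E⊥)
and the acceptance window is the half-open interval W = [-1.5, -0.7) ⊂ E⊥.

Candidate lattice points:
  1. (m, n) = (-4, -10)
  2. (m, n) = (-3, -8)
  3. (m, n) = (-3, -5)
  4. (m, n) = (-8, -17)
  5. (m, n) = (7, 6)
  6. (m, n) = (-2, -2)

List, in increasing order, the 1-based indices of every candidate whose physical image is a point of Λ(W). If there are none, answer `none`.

3, 4, 6

Numerically τ ≈ 2.4142 and τ' = −1/τ ≈ -0.4142.
#1 (-4,-10): internal coord -4 + (-10)·τ' = +0.1421; +0.1421 ∉ [-1.5, -0.7) → out
#2 (-3,-8): internal coord -3 + (-8)·τ' = +0.3137; +0.3137 ∉ [-1.5, -0.7) → out
#3 (-3,-5): internal coord -3 + (-5)·τ' = -0.9289; -0.9289 ∈ [-1.5, -0.7) → IN Λ
#4 (-8,-17): internal coord -8 + (-17)·τ' = -0.9584; -0.9584 ∈ [-1.5, -0.7) → IN Λ
#5 (7,6): internal coord 7 + (6)·τ' = +4.5147; +4.5147 ∉ [-1.5, -0.7) → out
#6 (-2,-2): internal coord -2 + (-2)·τ' = -1.1716; -1.1716 ∈ [-1.5, -0.7) → IN Λ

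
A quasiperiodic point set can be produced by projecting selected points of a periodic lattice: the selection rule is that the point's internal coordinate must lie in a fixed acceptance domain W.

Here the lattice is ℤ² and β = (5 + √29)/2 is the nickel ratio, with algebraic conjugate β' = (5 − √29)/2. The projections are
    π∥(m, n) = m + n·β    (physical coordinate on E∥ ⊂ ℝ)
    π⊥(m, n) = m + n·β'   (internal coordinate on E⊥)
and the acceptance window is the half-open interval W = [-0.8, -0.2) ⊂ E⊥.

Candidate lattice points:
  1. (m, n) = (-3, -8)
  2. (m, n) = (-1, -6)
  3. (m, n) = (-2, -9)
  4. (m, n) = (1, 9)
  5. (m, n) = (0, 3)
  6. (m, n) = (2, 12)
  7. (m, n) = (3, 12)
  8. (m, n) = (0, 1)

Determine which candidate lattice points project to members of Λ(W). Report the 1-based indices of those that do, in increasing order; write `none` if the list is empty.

3, 4, 5, 6

β' = (5−√29)/2 ≈ -0.192582.
candidate 1: (m,n)=(-3,-8) → π∥ = -3-8·β ≈ -44.540659, π⊥ = -3-8·β' ≈ -1.459341 ∉ [-0.8, -0.2) ⇒ out
candidate 2: (m,n)=(-1,-6) → π∥ = -1-6·β ≈ -32.155494, π⊥ = -1-6·β' ≈ 0.155494 ∉ [-0.8, -0.2) ⇒ out
candidate 3: (m,n)=(-2,-9) → π∥ = -2-9·β ≈ -48.733242, π⊥ = -2-9·β' ≈ -0.266758 ∈ [-0.8, -0.2) ⇒ IN Λ
candidate 4: (m,n)=(1,9) → π∥ = 1+9·β ≈ 47.733242, π⊥ = 1+9·β' ≈ -0.733242 ∈ [-0.8, -0.2) ⇒ IN Λ
candidate 5: (m,n)=(0,3) → π∥ = 0+3·β ≈ 15.577747, π⊥ = 0+3·β' ≈ -0.577747 ∈ [-0.8, -0.2) ⇒ IN Λ
candidate 6: (m,n)=(2,12) → π∥ = 2+12·β ≈ 64.310989, π⊥ = 2+12·β' ≈ -0.310989 ∈ [-0.8, -0.2) ⇒ IN Λ
candidate 7: (m,n)=(3,12) → π∥ = 3+12·β ≈ 65.310989, π⊥ = 3+12·β' ≈ 0.689011 ∉ [-0.8, -0.2) ⇒ out
candidate 8: (m,n)=(0,1) → π∥ = 0+1·β ≈ 5.192582, π⊥ = 0+1·β' ≈ -0.192582 ∉ [-0.8, -0.2) ⇒ out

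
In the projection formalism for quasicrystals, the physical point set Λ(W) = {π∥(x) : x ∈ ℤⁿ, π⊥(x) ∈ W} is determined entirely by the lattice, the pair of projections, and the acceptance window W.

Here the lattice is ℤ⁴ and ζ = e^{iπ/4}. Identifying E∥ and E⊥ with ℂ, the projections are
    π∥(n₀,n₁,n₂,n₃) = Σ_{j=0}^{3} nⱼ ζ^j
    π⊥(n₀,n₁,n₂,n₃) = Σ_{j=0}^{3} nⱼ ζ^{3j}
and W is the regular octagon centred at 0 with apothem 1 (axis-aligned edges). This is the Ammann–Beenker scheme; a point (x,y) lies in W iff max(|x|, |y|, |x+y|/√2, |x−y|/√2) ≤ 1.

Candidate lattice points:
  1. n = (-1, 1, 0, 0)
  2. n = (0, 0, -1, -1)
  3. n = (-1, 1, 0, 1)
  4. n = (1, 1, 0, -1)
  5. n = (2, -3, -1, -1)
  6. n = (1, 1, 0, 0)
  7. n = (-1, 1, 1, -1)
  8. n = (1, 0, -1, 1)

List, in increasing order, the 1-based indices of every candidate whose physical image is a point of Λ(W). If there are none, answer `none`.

π⊥(n) = n₀ + n₁ζ³ + n₂ζ⁶ + n₃ζ⁹ where ζ = e^{iπ/4}.
#1 (-1, 1, 0, 0): internal (-1.707107, 0.707107); octagon support 1.707107 vs apothem 1 → ∉ W
#2 (0, 0, -1, -1): internal (-0.707107, 0.292893); octagon support 0.707107 vs apothem 1 → ∈ W
#3 (-1, 1, 0, 1): internal (-1.000000, 1.414214); octagon support 1.707107 vs apothem 1 → ∉ W
#4 (1, 1, 0, -1): internal (-0.414214, 0.000000); octagon support 0.414214 vs apothem 1 → ∈ W
#5 (2, -3, -1, -1): internal (3.414214, -1.828427); octagon support 3.707107 vs apothem 1 → ∉ W
#6 (1, 1, 0, 0): internal (0.292893, 0.707107); octagon support 0.707107 vs apothem 1 → ∈ W
#7 (-1, 1, 1, -1): internal (-2.414214, -1.000000); octagon support 2.414214 vs apothem 1 → ∉ W
#8 (1, 0, -1, 1): internal (1.707107, 1.707107); octagon support 2.414214 vs apothem 1 → ∉ W

2, 4, 6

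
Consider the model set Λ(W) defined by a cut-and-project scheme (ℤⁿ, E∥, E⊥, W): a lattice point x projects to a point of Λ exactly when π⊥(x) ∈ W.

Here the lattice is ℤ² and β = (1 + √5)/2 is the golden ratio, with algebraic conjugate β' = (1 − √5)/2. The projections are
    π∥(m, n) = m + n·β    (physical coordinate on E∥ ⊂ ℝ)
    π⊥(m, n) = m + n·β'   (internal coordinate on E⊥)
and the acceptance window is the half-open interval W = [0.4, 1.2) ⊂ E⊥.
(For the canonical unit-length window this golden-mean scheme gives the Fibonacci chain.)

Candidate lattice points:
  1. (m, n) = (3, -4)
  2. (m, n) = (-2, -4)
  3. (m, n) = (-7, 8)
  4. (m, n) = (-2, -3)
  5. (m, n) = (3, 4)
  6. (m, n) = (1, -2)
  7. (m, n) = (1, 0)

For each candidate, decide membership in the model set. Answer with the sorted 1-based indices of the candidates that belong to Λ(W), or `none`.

2, 5, 7

β' = (1−√5)/2 ≈ -0.61803.
#1 (3,-4): internal coord 3 + (-4)·β' = +5.47214; +5.47214 ∉ [0.4, 1.2) → out
#2 (-2,-4): internal coord -2 + (-4)·β' = +0.47214; +0.47214 ∈ [0.4, 1.2) → IN Λ
#3 (-7,8): internal coord -7 + (8)·β' = -11.94427; -11.94427 ∉ [0.4, 1.2) → out
#4 (-2,-3): internal coord -2 + (-3)·β' = -0.14590; -0.14590 ∉ [0.4, 1.2) → out
#5 (3,4): internal coord 3 + (4)·β' = +0.52786; +0.52786 ∈ [0.4, 1.2) → IN Λ
#6 (1,-2): internal coord 1 + (-2)·β' = +2.23607; +2.23607 ∉ [0.4, 1.2) → out
#7 (1,0): internal coord 1 + (0)·β' = +1.00000; +1.00000 ∈ [0.4, 1.2) → IN Λ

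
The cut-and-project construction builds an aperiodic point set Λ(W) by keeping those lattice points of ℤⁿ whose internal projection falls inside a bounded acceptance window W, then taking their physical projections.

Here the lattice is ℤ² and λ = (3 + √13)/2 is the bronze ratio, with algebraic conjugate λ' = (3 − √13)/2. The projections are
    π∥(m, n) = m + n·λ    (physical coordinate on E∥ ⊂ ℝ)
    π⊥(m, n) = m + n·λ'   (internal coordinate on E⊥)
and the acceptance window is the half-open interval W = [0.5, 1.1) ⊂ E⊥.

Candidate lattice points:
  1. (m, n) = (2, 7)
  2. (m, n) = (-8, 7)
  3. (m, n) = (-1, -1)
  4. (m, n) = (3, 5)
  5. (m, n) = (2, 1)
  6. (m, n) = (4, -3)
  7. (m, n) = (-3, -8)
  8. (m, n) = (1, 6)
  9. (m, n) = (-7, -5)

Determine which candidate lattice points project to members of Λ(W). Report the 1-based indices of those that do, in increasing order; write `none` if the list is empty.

λ' = (3−√13)/2 ≈ -0.3028.
[1] lift (2,7): star map gives -0.1194; window check 0.5 ≤ -0.1194 < 1.1 is false → out
[2] lift (-8,7): star map gives -10.1194; window check 0.5 ≤ -10.1194 < 1.1 is false → out
[3] lift (-1,-1): star map gives -0.6972; window check 0.5 ≤ -0.6972 < 1.1 is false → out
[4] lift (3,5): star map gives 1.4861; window check 0.5 ≤ 1.4861 < 1.1 is false → out
[5] lift (2,1): star map gives 1.6972; window check 0.5 ≤ 1.6972 < 1.1 is false → out
[6] lift (4,-3): star map gives 4.9083; window check 0.5 ≤ 4.9083 < 1.1 is false → out
[7] lift (-3,-8): star map gives -0.5778; window check 0.5 ≤ -0.5778 < 1.1 is false → out
[8] lift (1,6): star map gives -0.8167; window check 0.5 ≤ -0.8167 < 1.1 is false → out
[9] lift (-7,-5): star map gives -5.4861; window check 0.5 ≤ -5.4861 < 1.1 is false → out

none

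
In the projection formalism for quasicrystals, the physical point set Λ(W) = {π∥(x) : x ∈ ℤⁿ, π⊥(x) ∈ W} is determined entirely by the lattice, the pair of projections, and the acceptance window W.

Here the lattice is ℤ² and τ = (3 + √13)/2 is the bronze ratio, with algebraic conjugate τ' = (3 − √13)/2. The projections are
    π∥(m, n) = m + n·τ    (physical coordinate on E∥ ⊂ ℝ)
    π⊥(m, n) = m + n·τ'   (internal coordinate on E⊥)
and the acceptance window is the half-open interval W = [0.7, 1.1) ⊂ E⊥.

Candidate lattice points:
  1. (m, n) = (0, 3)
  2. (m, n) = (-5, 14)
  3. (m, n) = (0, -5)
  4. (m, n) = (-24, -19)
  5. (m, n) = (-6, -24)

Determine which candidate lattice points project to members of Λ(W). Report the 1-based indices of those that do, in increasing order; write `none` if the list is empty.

none

Numerically τ ≈ 3.3028 and τ' = −1/τ ≈ -0.3028.
candidate 1: (m,n)=(0,3) → π∥ = 0+3·τ ≈ 9.9083, π⊥ = 0+3·τ' ≈ -0.9083 ∉ [0.7, 1.1) ⇒ out
candidate 2: (m,n)=(-5,14) → π∥ = -5+14·τ ≈ 41.2389, π⊥ = -5+14·τ' ≈ -9.2389 ∉ [0.7, 1.1) ⇒ out
candidate 3: (m,n)=(0,-5) → π∥ = 0-5·τ ≈ -16.5139, π⊥ = 0-5·τ' ≈ 1.5139 ∉ [0.7, 1.1) ⇒ out
candidate 4: (m,n)=(-24,-19) → π∥ = -24-19·τ ≈ -86.7527, π⊥ = -24-19·τ' ≈ -18.2473 ∉ [0.7, 1.1) ⇒ out
candidate 5: (m,n)=(-6,-24) → π∥ = -6-24·τ ≈ -85.2666, π⊥ = -6-24·τ' ≈ 1.2666 ∉ [0.7, 1.1) ⇒ out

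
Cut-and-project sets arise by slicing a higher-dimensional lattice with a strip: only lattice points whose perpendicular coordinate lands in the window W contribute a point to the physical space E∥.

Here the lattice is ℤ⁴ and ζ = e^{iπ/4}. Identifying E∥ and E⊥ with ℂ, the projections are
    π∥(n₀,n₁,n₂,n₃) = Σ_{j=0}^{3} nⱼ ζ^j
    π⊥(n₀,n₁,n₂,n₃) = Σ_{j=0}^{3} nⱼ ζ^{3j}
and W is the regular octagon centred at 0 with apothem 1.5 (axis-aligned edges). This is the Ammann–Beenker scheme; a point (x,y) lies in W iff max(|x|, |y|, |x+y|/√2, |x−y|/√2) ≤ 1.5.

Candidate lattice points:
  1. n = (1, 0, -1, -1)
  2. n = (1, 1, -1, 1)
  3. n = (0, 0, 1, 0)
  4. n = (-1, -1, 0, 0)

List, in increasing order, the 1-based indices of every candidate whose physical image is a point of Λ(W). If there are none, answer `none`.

With ζ = e^{iπ/4} the internal vectors are ζ^0,ζ^3,ζ^6,ζ^9.
candidate 1: n = (1, 0, -1, -1) → π⊥ ≈ (+0.2929, +0.2929); max(|x|,|y|,|x±y|/√2) = 0.4142 ≤ 1.5 ⇒ ∈ W
candidate 2: n = (1, 1, -1, 1) → π⊥ ≈ (+1.0000, +2.4142); max(|x|,|y|,|x±y|/√2) = 2.4142 > 1.5 ⇒ ∉ W
candidate 3: n = (0, 0, 1, 0) → π⊥ ≈ (+0.0000, -1.0000); max(|x|,|y|,|x±y|/√2) = 1.0000 ≤ 1.5 ⇒ ∈ W
candidate 4: n = (-1, -1, 0, 0) → π⊥ ≈ (-0.2929, -0.7071); max(|x|,|y|,|x±y|/√2) = 0.7071 ≤ 1.5 ⇒ ∈ W

1, 3, 4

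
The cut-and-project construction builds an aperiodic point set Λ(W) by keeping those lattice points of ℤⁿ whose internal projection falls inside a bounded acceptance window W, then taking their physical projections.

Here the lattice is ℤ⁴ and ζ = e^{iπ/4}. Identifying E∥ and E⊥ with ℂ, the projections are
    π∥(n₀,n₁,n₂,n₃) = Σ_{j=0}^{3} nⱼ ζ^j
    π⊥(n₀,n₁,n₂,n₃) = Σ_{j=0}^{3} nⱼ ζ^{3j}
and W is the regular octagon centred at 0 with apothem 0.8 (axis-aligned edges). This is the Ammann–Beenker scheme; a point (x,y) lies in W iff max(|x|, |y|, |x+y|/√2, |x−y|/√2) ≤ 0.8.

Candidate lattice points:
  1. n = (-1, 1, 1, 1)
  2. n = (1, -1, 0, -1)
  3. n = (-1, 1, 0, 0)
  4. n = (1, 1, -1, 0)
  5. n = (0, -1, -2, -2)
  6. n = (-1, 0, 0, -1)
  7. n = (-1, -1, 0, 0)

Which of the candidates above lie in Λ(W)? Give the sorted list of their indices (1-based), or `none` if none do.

5, 7

With ζ = e^{iπ/4} the internal vectors are ζ^0,ζ^3,ζ^6,ζ^9.
#1 (-1, 1, 1, 1): internal (-1.00000, 0.41421); octagon support 1.00000 vs apothem 0.8 → ∉ W
#2 (1, -1, 0, -1): internal (1.00000, -1.41421); octagon support 1.70711 vs apothem 0.8 → ∉ W
#3 (-1, 1, 0, 0): internal (-1.70711, 0.70711); octagon support 1.70711 vs apothem 0.8 → ∉ W
#4 (1, 1, -1, 0): internal (0.29289, 1.70711); octagon support 1.70711 vs apothem 0.8 → ∉ W
#5 (0, -1, -2, -2): internal (-0.70711, -0.12132); octagon support 0.70711 vs apothem 0.8 → ∈ W
#6 (-1, 0, 0, -1): internal (-1.70711, -0.70711); octagon support 1.70711 vs apothem 0.8 → ∉ W
#7 (-1, -1, 0, 0): internal (-0.29289, -0.70711); octagon support 0.70711 vs apothem 0.8 → ∈ W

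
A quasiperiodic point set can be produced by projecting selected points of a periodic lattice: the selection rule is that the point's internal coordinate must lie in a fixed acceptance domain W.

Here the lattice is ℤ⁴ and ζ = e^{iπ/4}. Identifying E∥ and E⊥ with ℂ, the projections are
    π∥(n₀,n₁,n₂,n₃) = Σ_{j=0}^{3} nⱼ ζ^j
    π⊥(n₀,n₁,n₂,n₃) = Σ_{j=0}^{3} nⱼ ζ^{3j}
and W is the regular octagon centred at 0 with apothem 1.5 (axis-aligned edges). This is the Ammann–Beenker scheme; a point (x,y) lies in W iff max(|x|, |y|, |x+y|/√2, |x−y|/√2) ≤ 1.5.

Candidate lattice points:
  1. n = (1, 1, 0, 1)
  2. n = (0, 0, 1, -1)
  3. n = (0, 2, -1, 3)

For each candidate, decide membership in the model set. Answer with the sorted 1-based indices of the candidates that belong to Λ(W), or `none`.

With ζ = e^{iπ/4} the internal vectors are ζ^0,ζ^3,ζ^6,ζ^9.
candidate 1: n = (1, 1, 0, 1) → π⊥ ≈ (+1.000000, +1.414214); max(|x|,|y|,|x±y|/√2) = 1.707107 > 1.5 ⇒ ∉ W
candidate 2: n = (0, 0, 1, -1) → π⊥ ≈ (-0.707107, -1.707107); max(|x|,|y|,|x±y|/√2) = 1.707107 > 1.5 ⇒ ∉ W
candidate 3: n = (0, 2, -1, 3) → π⊥ ≈ (+0.707107, +4.535534); max(|x|,|y|,|x±y|/√2) = 4.535534 > 1.5 ⇒ ∉ W

none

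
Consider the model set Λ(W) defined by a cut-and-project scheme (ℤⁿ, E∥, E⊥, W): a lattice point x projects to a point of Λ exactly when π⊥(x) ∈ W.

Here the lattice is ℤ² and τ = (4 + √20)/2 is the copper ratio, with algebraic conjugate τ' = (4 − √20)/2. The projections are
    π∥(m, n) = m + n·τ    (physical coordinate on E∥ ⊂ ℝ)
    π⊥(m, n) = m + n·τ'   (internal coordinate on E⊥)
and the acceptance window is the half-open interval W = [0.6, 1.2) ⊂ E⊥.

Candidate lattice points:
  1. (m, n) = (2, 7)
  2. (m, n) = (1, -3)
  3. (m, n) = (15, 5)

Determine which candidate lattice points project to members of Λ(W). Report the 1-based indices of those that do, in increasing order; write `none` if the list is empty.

none

τ' = (4−√20)/2 ≈ -0.2361.
candidate 1: (m,n)=(2,7) → π∥ = 2+7·τ ≈ 31.6525, π⊥ = 2+7·τ' ≈ 0.3475 ∉ [0.6, 1.2) ⇒ out
candidate 2: (m,n)=(1,-3) → π∥ = 1-3·τ ≈ -11.7082, π⊥ = 1-3·τ' ≈ 1.7082 ∉ [0.6, 1.2) ⇒ out
candidate 3: (m,n)=(15,5) → π∥ = 15+5·τ ≈ 36.1803, π⊥ = 15+5·τ' ≈ 13.8197 ∉ [0.6, 1.2) ⇒ out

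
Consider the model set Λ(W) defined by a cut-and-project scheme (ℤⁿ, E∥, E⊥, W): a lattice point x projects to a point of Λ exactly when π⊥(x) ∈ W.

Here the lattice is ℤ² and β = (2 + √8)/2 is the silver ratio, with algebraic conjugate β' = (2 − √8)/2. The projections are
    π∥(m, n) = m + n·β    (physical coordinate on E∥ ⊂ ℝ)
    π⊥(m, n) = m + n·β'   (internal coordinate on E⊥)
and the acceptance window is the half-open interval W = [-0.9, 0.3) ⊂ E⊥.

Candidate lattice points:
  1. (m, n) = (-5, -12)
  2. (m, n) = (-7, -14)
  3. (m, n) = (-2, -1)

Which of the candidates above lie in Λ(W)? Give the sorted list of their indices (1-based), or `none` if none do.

β' = (2−√8)/2 ≈ -0.41421.
candidate 1: (m,n)=(-5,-12) → π∥ = -5-12·β ≈ -33.97056, π⊥ = -5-12·β' ≈ -0.02944 ∈ [-0.9, 0.3) ⇒ IN Λ
candidate 2: (m,n)=(-7,-14) → π∥ = -7-14·β ≈ -40.79899, π⊥ = -7-14·β' ≈ -1.20101 ∉ [-0.9, 0.3) ⇒ out
candidate 3: (m,n)=(-2,-1) → π∥ = -2-1·β ≈ -4.41421, π⊥ = -2-1·β' ≈ -1.58579 ∉ [-0.9, 0.3) ⇒ out

1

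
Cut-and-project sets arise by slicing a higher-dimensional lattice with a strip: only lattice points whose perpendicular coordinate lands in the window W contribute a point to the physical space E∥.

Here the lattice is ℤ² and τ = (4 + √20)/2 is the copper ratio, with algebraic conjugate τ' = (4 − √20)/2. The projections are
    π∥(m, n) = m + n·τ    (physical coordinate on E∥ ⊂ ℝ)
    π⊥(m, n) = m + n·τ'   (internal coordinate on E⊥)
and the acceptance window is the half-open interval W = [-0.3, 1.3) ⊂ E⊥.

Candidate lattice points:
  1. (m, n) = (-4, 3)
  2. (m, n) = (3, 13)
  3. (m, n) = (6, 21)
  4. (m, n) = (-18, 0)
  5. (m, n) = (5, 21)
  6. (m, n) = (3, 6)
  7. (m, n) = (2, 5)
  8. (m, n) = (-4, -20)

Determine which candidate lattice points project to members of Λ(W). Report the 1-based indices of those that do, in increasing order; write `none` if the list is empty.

2, 3, 5, 7, 8

Numerically τ ≈ 4.236068 and τ' = −1/τ ≈ -0.236068.
candidate 1: (m,n)=(-4,3) → π∥ = -4+3·τ ≈ 8.708204, π⊥ = -4+3·τ' ≈ -4.708204 ∉ [-0.3, 1.3) ⇒ out
candidate 2: (m,n)=(3,13) → π∥ = 3+13·τ ≈ 58.068884, π⊥ = 3+13·τ' ≈ -0.068884 ∈ [-0.3, 1.3) ⇒ IN Λ
candidate 3: (m,n)=(6,21) → π∥ = 6+21·τ ≈ 94.957428, π⊥ = 6+21·τ' ≈ 1.042572 ∈ [-0.3, 1.3) ⇒ IN Λ
candidate 4: (m,n)=(-18,0) → π∥ = -18+0·τ ≈ -18.000000, π⊥ = -18+0·τ' ≈ -18.000000 ∉ [-0.3, 1.3) ⇒ out
candidate 5: (m,n)=(5,21) → π∥ = 5+21·τ ≈ 93.957428, π⊥ = 5+21·τ' ≈ 0.042572 ∈ [-0.3, 1.3) ⇒ IN Λ
candidate 6: (m,n)=(3,6) → π∥ = 3+6·τ ≈ 28.416408, π⊥ = 3+6·τ' ≈ 1.583592 ∉ [-0.3, 1.3) ⇒ out
candidate 7: (m,n)=(2,5) → π∥ = 2+5·τ ≈ 23.180340, π⊥ = 2+5·τ' ≈ 0.819660 ∈ [-0.3, 1.3) ⇒ IN Λ
candidate 8: (m,n)=(-4,-20) → π∥ = -4-20·τ ≈ -88.721360, π⊥ = -4-20·τ' ≈ 0.721360 ∈ [-0.3, 1.3) ⇒ IN Λ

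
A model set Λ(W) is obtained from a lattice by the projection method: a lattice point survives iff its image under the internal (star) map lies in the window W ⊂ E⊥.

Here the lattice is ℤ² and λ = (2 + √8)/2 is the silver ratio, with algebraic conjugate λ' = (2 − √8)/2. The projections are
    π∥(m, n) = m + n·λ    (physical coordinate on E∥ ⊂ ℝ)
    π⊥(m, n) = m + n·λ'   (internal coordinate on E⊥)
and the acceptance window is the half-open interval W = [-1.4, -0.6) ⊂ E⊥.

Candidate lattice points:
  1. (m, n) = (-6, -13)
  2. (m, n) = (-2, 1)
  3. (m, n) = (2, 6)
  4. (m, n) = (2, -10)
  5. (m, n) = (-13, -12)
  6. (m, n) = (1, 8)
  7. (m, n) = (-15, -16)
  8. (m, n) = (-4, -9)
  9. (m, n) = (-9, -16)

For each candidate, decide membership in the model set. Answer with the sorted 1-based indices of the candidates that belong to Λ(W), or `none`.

λ' = (2−√8)/2 ≈ -0.414214.
candidate 1: (m,n)=(-6,-13) → π∥ = -6-13·λ ≈ -37.384776, π⊥ = -6-13·λ' ≈ -0.615224 ∈ [-1.4, -0.6) ⇒ IN Λ
candidate 2: (m,n)=(-2,1) → π∥ = -2+1·λ ≈ 0.414214, π⊥ = -2+1·λ' ≈ -2.414214 ∉ [-1.4, -0.6) ⇒ out
candidate 3: (m,n)=(2,6) → π∥ = 2+6·λ ≈ 16.485281, π⊥ = 2+6·λ' ≈ -0.485281 ∉ [-1.4, -0.6) ⇒ out
candidate 4: (m,n)=(2,-10) → π∥ = 2-10·λ ≈ -22.142136, π⊥ = 2-10·λ' ≈ 6.142136 ∉ [-1.4, -0.6) ⇒ out
candidate 5: (m,n)=(-13,-12) → π∥ = -13-12·λ ≈ -41.970563, π⊥ = -13-12·λ' ≈ -8.029437 ∉ [-1.4, -0.6) ⇒ out
candidate 6: (m,n)=(1,8) → π∥ = 1+8·λ ≈ 20.313708, π⊥ = 1+8·λ' ≈ -2.313708 ∉ [-1.4, -0.6) ⇒ out
candidate 7: (m,n)=(-15,-16) → π∥ = -15-16·λ ≈ -53.627417, π⊥ = -15-16·λ' ≈ -8.372583 ∉ [-1.4, -0.6) ⇒ out
candidate 8: (m,n)=(-4,-9) → π∥ = -4-9·λ ≈ -25.727922, π⊥ = -4-9·λ' ≈ -0.272078 ∉ [-1.4, -0.6) ⇒ out
candidate 9: (m,n)=(-9,-16) → π∥ = -9-16·λ ≈ -47.627417, π⊥ = -9-16·λ' ≈ -2.372583 ∉ [-1.4, -0.6) ⇒ out

1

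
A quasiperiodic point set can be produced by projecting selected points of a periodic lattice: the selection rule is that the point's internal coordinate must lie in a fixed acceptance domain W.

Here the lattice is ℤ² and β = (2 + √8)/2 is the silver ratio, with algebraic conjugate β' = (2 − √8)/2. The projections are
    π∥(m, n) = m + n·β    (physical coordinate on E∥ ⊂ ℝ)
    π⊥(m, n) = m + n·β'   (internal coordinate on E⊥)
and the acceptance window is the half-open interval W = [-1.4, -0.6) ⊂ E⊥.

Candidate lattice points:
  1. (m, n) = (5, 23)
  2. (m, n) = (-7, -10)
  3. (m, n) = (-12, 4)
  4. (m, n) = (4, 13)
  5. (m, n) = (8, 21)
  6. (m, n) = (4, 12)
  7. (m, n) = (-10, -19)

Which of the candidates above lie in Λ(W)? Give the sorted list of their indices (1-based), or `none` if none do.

Numerically β ≈ 2.414214 and β' = −1/β ≈ -0.414214.
[1] lift (5,23): star map gives -4.526912; window check -1.4 ≤ -4.526912 < -0.6 is false → out
[2] lift (-7,-10): star map gives -2.857864; window check -1.4 ≤ -2.857864 < -0.6 is false → out
[3] lift (-12,4): star map gives -13.656854; window check -1.4 ≤ -13.656854 < -0.6 is false → out
[4] lift (4,13): star map gives -1.384776; window check -1.4 ≤ -1.384776 < -0.6 is true → IN Λ
[5] lift (8,21): star map gives -0.698485; window check -1.4 ≤ -0.698485 < -0.6 is true → IN Λ
[6] lift (4,12): star map gives -0.970563; window check -1.4 ≤ -0.970563 < -0.6 is true → IN Λ
[7] lift (-10,-19): star map gives -2.129942; window check -1.4 ≤ -2.129942 < -0.6 is false → out

4, 5, 6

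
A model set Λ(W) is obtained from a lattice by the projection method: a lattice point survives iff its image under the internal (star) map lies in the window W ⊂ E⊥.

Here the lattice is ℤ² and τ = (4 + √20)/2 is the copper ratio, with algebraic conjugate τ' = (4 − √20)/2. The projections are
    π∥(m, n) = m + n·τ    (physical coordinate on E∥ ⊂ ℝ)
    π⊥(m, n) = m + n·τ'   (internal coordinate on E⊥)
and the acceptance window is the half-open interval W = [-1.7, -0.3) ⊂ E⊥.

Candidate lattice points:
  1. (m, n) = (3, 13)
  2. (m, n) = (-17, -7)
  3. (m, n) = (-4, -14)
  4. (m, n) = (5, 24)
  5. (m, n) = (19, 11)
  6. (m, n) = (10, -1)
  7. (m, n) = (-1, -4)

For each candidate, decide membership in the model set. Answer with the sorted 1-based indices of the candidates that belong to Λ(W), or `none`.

3, 4

τ' = (4−√20)/2 ≈ -0.236068.
candidate 1: (m,n)=(3,13) → π∥ = 3+13·τ ≈ 58.068884, π⊥ = 3+13·τ' ≈ -0.068884 ∉ [-1.7, -0.3) ⇒ out
candidate 2: (m,n)=(-17,-7) → π∥ = -17-7·τ ≈ -46.652476, π⊥ = -17-7·τ' ≈ -15.347524 ∉ [-1.7, -0.3) ⇒ out
candidate 3: (m,n)=(-4,-14) → π∥ = -4-14·τ ≈ -63.304952, π⊥ = -4-14·τ' ≈ -0.695048 ∈ [-1.7, -0.3) ⇒ IN Λ
candidate 4: (m,n)=(5,24) → π∥ = 5+24·τ ≈ 106.665631, π⊥ = 5+24·τ' ≈ -0.665631 ∈ [-1.7, -0.3) ⇒ IN Λ
candidate 5: (m,n)=(19,11) → π∥ = 19+11·τ ≈ 65.596748, π⊥ = 19+11·τ' ≈ 16.403252 ∉ [-1.7, -0.3) ⇒ out
candidate 6: (m,n)=(10,-1) → π∥ = 10-1·τ ≈ 5.763932, π⊥ = 10-1·τ' ≈ 10.236068 ∉ [-1.7, -0.3) ⇒ out
candidate 7: (m,n)=(-1,-4) → π∥ = -1-4·τ ≈ -17.944272, π⊥ = -1-4·τ' ≈ -0.055728 ∉ [-1.7, -0.3) ⇒ out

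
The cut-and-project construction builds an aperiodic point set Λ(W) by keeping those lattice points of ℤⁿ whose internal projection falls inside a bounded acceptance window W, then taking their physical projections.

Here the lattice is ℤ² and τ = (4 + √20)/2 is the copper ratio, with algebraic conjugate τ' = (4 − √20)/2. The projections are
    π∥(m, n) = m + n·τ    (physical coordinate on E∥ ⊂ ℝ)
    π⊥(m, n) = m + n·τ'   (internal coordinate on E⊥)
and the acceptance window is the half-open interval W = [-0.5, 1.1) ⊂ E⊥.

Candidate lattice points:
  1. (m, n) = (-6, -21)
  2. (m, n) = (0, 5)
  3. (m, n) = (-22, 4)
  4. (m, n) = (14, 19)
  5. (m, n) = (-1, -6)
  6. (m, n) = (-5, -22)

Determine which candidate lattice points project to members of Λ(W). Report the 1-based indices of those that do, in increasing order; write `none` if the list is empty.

τ' = (4−√20)/2 ≈ -0.2361.
[1] lift (-6,-21): star map gives -1.0426; window check -0.5 ≤ -1.0426 < 1.1 is false → out
[2] lift (0,5): star map gives -1.1803; window check -0.5 ≤ -1.1803 < 1.1 is false → out
[3] lift (-22,4): star map gives -22.9443; window check -0.5 ≤ -22.9443 < 1.1 is false → out
[4] lift (14,19): star map gives 9.5147; window check -0.5 ≤ 9.5147 < 1.1 is false → out
[5] lift (-1,-6): star map gives 0.4164; window check -0.5 ≤ 0.4164 < 1.1 is true → IN Λ
[6] lift (-5,-22): star map gives 0.1935; window check -0.5 ≤ 0.1935 < 1.1 is true → IN Λ

5, 6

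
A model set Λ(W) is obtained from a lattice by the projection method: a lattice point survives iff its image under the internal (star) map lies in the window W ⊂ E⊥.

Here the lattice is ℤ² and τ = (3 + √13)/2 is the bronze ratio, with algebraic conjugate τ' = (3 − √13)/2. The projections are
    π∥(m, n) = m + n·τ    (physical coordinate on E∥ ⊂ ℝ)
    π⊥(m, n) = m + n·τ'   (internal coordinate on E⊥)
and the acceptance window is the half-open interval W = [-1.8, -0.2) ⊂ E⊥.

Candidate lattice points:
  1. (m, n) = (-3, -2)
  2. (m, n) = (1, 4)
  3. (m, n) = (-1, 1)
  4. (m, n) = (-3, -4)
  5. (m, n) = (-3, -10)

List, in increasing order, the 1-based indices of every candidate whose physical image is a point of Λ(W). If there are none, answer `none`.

2, 3, 4

Compute τ' = (3−√13)/2 = -0.30278, so π⊥(m,n) = m -0.30278·n.
#1 (-3,-2): internal coord -3 + (-2)·τ' = -2.39445; -2.39445 ∉ [-1.8, -0.2) → out
#2 (1,4): internal coord 1 + (4)·τ' = -0.21110; -0.21110 ∈ [-1.8, -0.2) → IN Λ
#3 (-1,1): internal coord -1 + (1)·τ' = -1.30278; -1.30278 ∈ [-1.8, -0.2) → IN Λ
#4 (-3,-4): internal coord -3 + (-4)·τ' = -1.78890; -1.78890 ∈ [-1.8, -0.2) → IN Λ
#5 (-3,-10): internal coord -3 + (-10)·τ' = +0.02776; +0.02776 ∉ [-1.8, -0.2) → out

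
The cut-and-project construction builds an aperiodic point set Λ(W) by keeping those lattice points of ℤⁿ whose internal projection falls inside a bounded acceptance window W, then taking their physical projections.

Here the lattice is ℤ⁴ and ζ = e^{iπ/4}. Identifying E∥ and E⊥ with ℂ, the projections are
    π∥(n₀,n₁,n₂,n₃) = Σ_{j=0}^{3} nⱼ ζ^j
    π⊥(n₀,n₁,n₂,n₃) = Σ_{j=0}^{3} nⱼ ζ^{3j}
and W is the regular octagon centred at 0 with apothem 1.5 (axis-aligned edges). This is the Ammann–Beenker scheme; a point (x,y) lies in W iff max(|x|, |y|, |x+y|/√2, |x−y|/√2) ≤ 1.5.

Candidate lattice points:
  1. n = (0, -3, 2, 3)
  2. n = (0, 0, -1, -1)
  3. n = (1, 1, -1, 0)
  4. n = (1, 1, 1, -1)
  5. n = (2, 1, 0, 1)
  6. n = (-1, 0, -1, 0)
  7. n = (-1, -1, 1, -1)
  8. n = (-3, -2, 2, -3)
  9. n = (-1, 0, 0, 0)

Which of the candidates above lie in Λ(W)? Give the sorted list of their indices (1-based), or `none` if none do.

2, 4, 6, 9

With ζ = e^{iπ/4} the internal vectors are ζ^0,ζ^3,ζ^6,ζ^9.
candidate 1: n = (0, -3, 2, 3) → π⊥ ≈ (+4.2426, -2.0000); max(|x|,|y|,|x±y|/√2) = 4.4142 > 1.5 ⇒ ∉ W
candidate 2: n = (0, 0, -1, -1) → π⊥ ≈ (-0.7071, +0.2929); max(|x|,|y|,|x±y|/√2) = 0.7071 ≤ 1.5 ⇒ ∈ W
candidate 3: n = (1, 1, -1, 0) → π⊥ ≈ (+0.2929, +1.7071); max(|x|,|y|,|x±y|/√2) = 1.7071 > 1.5 ⇒ ∉ W
candidate 4: n = (1, 1, 1, -1) → π⊥ ≈ (-0.4142, -1.0000); max(|x|,|y|,|x±y|/√2) = 1.0000 ≤ 1.5 ⇒ ∈ W
candidate 5: n = (2, 1, 0, 1) → π⊥ ≈ (+2.0000, +1.4142); max(|x|,|y|,|x±y|/√2) = 2.4142 > 1.5 ⇒ ∉ W
candidate 6: n = (-1, 0, -1, 0) → π⊥ ≈ (-1.0000, +1.0000); max(|x|,|y|,|x±y|/√2) = 1.4142 ≤ 1.5 ⇒ ∈ W
candidate 7: n = (-1, -1, 1, -1) → π⊥ ≈ (-1.0000, -2.4142); max(|x|,|y|,|x±y|/√2) = 2.4142 > 1.5 ⇒ ∉ W
candidate 8: n = (-3, -2, 2, -3) → π⊥ ≈ (-3.7071, -5.5355); max(|x|,|y|,|x±y|/√2) = 6.5355 > 1.5 ⇒ ∉ W
candidate 9: n = (-1, 0, 0, 0) → π⊥ ≈ (-1.0000, +0.0000); max(|x|,|y|,|x±y|/√2) = 1.0000 ≤ 1.5 ⇒ ∈ W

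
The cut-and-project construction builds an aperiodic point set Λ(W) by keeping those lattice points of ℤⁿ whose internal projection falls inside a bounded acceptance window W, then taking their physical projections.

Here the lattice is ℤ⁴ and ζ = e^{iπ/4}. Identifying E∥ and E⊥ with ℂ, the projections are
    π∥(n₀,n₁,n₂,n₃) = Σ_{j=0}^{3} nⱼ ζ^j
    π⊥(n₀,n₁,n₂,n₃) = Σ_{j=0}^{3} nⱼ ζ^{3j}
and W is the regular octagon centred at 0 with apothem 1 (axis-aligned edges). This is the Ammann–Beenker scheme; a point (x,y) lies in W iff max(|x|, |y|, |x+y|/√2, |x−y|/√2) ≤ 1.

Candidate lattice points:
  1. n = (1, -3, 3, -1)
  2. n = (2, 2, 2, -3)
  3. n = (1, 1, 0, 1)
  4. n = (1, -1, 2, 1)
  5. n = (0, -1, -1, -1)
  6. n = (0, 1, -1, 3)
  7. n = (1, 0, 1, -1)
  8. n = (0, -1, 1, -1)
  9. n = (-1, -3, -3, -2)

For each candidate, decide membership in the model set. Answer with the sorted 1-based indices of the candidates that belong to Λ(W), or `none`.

5, 9

Internal map: ζ^{3j} for j=0..3 gives (1,0), (−√2/2,√2/2), (0,−1), (√2/2,√2/2).
candidate 1: n = (1, -3, 3, -1) → π⊥ ≈ (+2.4142, -5.8284); max(|x|,|y|,|x±y|/√2) = 5.8284 > 1 ⇒ ∉ W
candidate 2: n = (2, 2, 2, -3) → π⊥ ≈ (-1.5355, -2.7071); max(|x|,|y|,|x±y|/√2) = 3.0000 > 1 ⇒ ∉ W
candidate 3: n = (1, 1, 0, 1) → π⊥ ≈ (+1.0000, +1.4142); max(|x|,|y|,|x±y|/√2) = 1.7071 > 1 ⇒ ∉ W
candidate 4: n = (1, -1, 2, 1) → π⊥ ≈ (+2.4142, -2.0000); max(|x|,|y|,|x±y|/√2) = 3.1213 > 1 ⇒ ∉ W
candidate 5: n = (0, -1, -1, -1) → π⊥ ≈ (+0.0000, -0.4142); max(|x|,|y|,|x±y|/√2) = 0.4142 ≤ 1 ⇒ ∈ W
candidate 6: n = (0, 1, -1, 3) → π⊥ ≈ (+1.4142, +3.8284); max(|x|,|y|,|x±y|/√2) = 3.8284 > 1 ⇒ ∉ W
candidate 7: n = (1, 0, 1, -1) → π⊥ ≈ (+0.2929, -1.7071); max(|x|,|y|,|x±y|/√2) = 1.7071 > 1 ⇒ ∉ W
candidate 8: n = (0, -1, 1, -1) → π⊥ ≈ (+0.0000, -2.4142); max(|x|,|y|,|x±y|/√2) = 2.4142 > 1 ⇒ ∉ W
candidate 9: n = (-1, -3, -3, -2) → π⊥ ≈ (-0.2929, -0.5355); max(|x|,|y|,|x±y|/√2) = 0.5858 ≤ 1 ⇒ ∈ W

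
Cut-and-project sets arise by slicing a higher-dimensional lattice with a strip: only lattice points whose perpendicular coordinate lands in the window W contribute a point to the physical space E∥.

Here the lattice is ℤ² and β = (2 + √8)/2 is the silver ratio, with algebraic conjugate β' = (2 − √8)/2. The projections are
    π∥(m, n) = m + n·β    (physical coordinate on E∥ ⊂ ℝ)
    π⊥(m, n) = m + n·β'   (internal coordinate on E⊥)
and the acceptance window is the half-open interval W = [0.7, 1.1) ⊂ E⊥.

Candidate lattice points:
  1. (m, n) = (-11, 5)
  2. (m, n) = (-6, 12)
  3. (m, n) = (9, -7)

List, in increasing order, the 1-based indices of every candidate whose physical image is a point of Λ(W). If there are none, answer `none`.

Numerically β ≈ 2.41421 and β' = −1/β ≈ -0.41421.
[1] lift (-11,5): star map gives -13.07107; window check 0.7 ≤ -13.07107 < 1.1 is false → out
[2] lift (-6,12): star map gives -10.97056; window check 0.7 ≤ -10.97056 < 1.1 is false → out
[3] lift (9,-7): star map gives 11.89949; window check 0.7 ≤ 11.89949 < 1.1 is false → out

none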